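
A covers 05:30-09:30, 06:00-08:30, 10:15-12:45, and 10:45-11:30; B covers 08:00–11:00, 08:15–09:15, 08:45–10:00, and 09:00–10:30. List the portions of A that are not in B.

05:30–08:00, 11:00–12:45

A, merged: 05:30–09:30, 10:15–12:45.
B, merged: 08:00–11:00.
05:30–09:30 \ B = 05:30–08:00.
10:15–12:45 \ B = 11:00–12:45.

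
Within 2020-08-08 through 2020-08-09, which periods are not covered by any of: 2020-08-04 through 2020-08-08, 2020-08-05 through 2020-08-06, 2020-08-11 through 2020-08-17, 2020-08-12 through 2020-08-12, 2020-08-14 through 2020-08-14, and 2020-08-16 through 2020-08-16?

After merging, the occupied span is 2020-08-04 through 2020-08-08, 2020-08-11 through 2020-08-17.
Uncovered inside 2020-08-08 through 2020-08-09: 2020-08-09 through 2020-08-09.

2020-08-09 through 2020-08-09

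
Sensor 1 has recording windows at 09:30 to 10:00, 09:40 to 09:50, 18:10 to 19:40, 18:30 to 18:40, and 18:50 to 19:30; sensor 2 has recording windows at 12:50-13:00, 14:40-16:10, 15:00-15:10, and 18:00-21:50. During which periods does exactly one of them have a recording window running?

A, merged: 09:30-10:00, 18:10-19:40.
B, merged: 12:50-13:00, 14:40-16:10, 18:00-21:50.
A but not B: 09:30-10:00.
B but not A: 12:50-13:00, 14:40-16:10, 18:00-18:10, 19:40-21:50.
Combining gives A △ B.

09:30-10:00, 12:50-13:00, 14:40-16:10, 18:00-18:10, 19:40-21:50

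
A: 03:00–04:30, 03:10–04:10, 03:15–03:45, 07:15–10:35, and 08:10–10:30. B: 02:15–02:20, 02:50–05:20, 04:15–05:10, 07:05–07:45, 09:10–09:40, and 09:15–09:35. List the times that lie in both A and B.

03:00-04:30, 07:15-07:45, 09:10-09:40

First set merges to 03:00-04:30, 07:15-10:35.
Second set merges to 02:15-02:20, 02:50-05:20, 07:05-07:45, 09:10-09:40.
03:00-04:30 ∩ B → 03:00-04:30.
07:15-10:35 ∩ B → 07:15-07:45, 09:10-09:40.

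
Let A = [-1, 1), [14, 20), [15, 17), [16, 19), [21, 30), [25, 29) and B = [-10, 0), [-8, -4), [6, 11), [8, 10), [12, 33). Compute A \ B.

[0, 1)

First set merges to [-1, 1), [14, 20), [21, 30).
Second set merges to [-10, 0), [6, 11), [12, 33).
[-1, 1) with B removed leaves [0, 1).
[14, 20) lies entirely inside B → drops out.
[21, 30) lies entirely inside B → drops out.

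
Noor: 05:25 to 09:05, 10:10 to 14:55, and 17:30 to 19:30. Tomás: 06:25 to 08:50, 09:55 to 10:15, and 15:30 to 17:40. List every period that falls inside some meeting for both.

05:25–09:05 overlaps B on 06:25–08:50.
10:10–14:55 overlaps B on 10:10–10:15.
17:30–19:30 overlaps B on 17:30–17:40.

06:25–08:50, 10:10–10:15, 17:30–17:40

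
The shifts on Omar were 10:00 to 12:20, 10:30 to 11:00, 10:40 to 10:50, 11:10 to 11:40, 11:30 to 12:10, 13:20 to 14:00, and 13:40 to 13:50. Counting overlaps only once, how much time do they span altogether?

Merged: 10:00–12:20, 13:20–14:00.
Lengths: 2 h 20 min + 40 min = 3 h.

3 h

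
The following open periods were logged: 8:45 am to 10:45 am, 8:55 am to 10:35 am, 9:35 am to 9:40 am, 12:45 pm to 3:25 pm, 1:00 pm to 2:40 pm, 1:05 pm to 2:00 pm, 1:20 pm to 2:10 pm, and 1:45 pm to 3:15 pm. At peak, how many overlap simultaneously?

5

Sweep endpoints in order; track running count of active intervals.
Peak of 5 reached at 1:45 pm.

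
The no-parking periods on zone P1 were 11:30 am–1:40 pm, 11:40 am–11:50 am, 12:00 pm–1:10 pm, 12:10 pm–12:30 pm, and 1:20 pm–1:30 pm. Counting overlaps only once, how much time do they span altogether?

2 h 10 min

Merged: 11:30 am–1:40 pm.
Length: 2 h 10 min.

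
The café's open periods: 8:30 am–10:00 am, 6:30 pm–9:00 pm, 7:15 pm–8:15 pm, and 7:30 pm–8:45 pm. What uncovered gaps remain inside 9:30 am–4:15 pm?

10:00 am–4:15 pm

The merged coverage is 8:30 am–10:00 am, 6:30 pm–9:00 pm.
Complement within 9:30 am–4:15 pm: 10:00 am–4:15 pm.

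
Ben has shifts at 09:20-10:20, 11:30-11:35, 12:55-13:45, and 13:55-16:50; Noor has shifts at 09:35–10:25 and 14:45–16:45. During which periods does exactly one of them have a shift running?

09:20–09:35, 10:20–10:25, 11:30–11:35, 12:55–13:45, 13:55–14:45, 16:45–16:50

A but not B: 09:20–09:35, 11:30–11:35, 12:55–13:45, 13:55–14:45, 16:45–16:50.
B but not A: 10:20–10:25.
Combining gives A △ B.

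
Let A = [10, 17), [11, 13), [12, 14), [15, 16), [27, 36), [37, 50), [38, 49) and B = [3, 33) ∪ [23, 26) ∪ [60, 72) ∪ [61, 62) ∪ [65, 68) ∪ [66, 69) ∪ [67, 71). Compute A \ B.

A, merged: [10, 17), [27, 36), [37, 50).
B, merged: [3, 33), [60, 72).
[10, 17): fully covered by B → removed.
[27, 36) minus B → [33, 36).
[37, 50): no B overlap → unchanged.

[33, 36) ∪ [37, 50)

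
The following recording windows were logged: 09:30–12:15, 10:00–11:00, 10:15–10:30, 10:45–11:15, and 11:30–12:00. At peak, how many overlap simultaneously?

Walk the sorted start/end points keeping a running depth.
The depth first hits 3 at 10:15.

3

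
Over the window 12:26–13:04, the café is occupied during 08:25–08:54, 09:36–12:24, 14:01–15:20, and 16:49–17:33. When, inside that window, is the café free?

12:26-13:04

The merged coverage is 08:25-08:54, 09:36-12:24, 14:01-15:20, 16:49-17:33.
Complement within 12:26-13:04: 12:26-13:04.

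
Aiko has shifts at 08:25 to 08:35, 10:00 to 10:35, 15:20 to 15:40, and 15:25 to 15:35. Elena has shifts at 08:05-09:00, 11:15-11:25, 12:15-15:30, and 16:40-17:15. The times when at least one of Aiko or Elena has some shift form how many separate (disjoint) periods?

5

First set merges to 08:25–08:35, 10:00–10:35, 15:20–15:40.
A ∪ B = 08:05–09:00, 10:00–10:35, 11:15–11:25, 12:15–15:40, 16:40–17:15.
That is 5 disjoint pieces.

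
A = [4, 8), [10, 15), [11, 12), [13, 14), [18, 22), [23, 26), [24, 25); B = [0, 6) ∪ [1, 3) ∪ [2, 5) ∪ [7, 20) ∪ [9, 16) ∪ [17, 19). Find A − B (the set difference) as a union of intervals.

[6, 7) ∪ [20, 22) ∪ [23, 26)

A, merged: [4, 8), [10, 15), [18, 22), [23, 26).
B, merged: [0, 6), [7, 20).
[4, 8) minus B → [6, 7).
[10, 15): fully covered by B → removed.
[18, 22) minus B → [20, 22).
[23, 26): no B overlap → unchanged.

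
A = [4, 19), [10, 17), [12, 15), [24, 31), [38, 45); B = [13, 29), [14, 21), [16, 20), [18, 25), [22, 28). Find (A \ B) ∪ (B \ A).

Merge the first list: [4, 19), [24, 31), [38, 45).
Merge the second list: [13, 29).
A \ B = [4, 13), [29, 31), [38, 45).
B \ A = [19, 24).
Union of the two gives the symmetric difference.

[4, 13) ∪ [19, 24) ∪ [29, 31) ∪ [38, 45)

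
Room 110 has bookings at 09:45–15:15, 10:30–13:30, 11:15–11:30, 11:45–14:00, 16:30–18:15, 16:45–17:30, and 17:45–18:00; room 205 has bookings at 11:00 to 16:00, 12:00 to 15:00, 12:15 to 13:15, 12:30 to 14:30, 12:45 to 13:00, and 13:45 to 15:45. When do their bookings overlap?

First set merges to 09:45–15:15, 16:30–18:15.
Second set merges to 11:00–16:00.
09:45–15:15 overlaps B on 11:00–15:15.
16:30–18:15 falls entirely outside B.

11:00–15:15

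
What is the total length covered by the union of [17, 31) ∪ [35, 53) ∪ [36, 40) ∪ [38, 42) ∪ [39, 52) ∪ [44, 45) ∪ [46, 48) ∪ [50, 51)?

Merged: [17, 31), [35, 53).
Lengths: 14 + 18 = 32.

32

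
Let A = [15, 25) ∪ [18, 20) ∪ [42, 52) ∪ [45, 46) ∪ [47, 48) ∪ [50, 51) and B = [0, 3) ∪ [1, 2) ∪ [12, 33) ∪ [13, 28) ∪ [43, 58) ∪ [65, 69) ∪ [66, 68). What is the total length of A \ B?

1

Merge the first list: [15, 25), [42, 52).
Merge the second list: [0, 3), [12, 33), [43, 58), [65, 69).
A \ B = [42, 43).
Total: 1.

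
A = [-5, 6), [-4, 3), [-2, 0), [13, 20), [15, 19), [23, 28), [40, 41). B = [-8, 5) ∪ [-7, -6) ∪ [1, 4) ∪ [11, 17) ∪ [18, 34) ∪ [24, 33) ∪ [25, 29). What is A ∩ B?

[-5, 5) ∪ [13, 17) ∪ [18, 20) ∪ [23, 28)

Merge the first list: [-5, 6), [13, 20), [23, 28), [40, 41).
Merge the second list: [-8, 5), [11, 17), [18, 34).
[-5, 6) ∩ B → [-5, 5).
[13, 20) ∩ B → [13, 17), [18, 20).
[23, 28) ∩ B → [23, 28).
[40, 41) meets no B interval.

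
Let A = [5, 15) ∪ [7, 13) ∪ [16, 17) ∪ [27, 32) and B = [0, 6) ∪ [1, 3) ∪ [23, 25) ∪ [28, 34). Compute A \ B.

[6, 15) ∪ [16, 17) ∪ [27, 28)

Merge the first list: [5, 15), [16, 17), [27, 32).
Merge the second list: [0, 6), [23, 25), [28, 34).
[5, 15) minus B → [6, 15).
[16, 17): no B overlap → unchanged.
[27, 32) minus B → [27, 28).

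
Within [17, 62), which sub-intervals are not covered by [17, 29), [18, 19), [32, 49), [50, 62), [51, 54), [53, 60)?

The merged coverage is [17, 29), [32, 49), [50, 62).
Gaps within [17, 62): [29, 32), [49, 50).

[29, 32) ∪ [49, 50)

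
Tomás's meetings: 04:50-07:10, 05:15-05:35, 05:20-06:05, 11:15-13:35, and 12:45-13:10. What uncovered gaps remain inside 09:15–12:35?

09:15–11:15

The merged coverage is 04:50–07:10, 11:15–13:35.
Complement within 09:15–12:35: 09:15–11:15.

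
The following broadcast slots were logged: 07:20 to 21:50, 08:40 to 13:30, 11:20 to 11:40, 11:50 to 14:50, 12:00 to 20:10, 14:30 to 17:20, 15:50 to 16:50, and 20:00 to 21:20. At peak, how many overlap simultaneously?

Sweep endpoints in order; track running count of active intervals.
Peak of 4 reached at 12:00.

4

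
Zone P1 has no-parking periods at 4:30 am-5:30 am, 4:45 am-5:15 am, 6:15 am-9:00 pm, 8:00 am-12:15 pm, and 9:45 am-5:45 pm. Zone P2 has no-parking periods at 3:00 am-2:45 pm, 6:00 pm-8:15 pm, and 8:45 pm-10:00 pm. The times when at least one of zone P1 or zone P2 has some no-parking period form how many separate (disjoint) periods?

1

First set merges to 4:30 am–5:30 am, 6:15 am–9:00 pm.
A ∪ B = 3:00 am–10:00 pm.
That is 1 disjoint piece.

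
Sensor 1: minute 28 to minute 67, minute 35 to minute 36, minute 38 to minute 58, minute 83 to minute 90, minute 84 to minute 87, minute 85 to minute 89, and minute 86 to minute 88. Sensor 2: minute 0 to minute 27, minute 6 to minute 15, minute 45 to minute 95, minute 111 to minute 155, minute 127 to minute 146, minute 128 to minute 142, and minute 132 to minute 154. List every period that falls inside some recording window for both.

minute 45 to minute 67, minute 83 to minute 90

A, merged: minute 28 to minute 67, minute 83 to minute 90.
B, merged: minute 0 to minute 27, minute 45 to minute 95, minute 111 to minute 155.
minute 28 to minute 67 ∩ B → minute 45 to minute 67.
minute 83 to minute 90 ∩ B → minute 83 to minute 90.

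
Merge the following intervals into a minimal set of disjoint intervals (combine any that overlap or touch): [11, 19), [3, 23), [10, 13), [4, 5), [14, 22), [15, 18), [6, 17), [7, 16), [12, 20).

[3, 23)

Sort by start: [3, 23), [4, 5), [6, 17), [7, 16), [10, 13), [11, 19), [12, 20), [14, 22), [15, 18).
[4, 5) overlaps/touches [3, 23) → extend to [3, 23).
[6, 17) overlaps/touches [3, 23) → extend to [3, 23).
[7, 16) overlaps/touches [3, 23) → extend to [3, 23).
[10, 13) overlaps/touches [3, 23) → extend to [3, 23).
[11, 19) overlaps/touches [3, 23) → extend to [3, 23).
[12, 20) overlaps/touches [3, 23) → extend to [3, 23).
[14, 22) overlaps/touches [3, 23) → extend to [3, 23).
[15, 18) overlaps/touches [3, 23) → extend to [3, 23).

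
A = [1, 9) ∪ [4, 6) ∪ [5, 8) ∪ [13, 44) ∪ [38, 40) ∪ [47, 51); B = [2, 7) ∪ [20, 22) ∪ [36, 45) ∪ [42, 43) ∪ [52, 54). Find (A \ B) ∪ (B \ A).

First set merges to [1, 9), [13, 44), [47, 51).
Second set merges to [2, 7), [20, 22), [36, 45), [52, 54).
Only in the first: [1, 2), [7, 9), [13, 20), [22, 36), [47, 51).
Only in the second: [44, 45), [52, 54).
Together these are the periods covered by exactly one.

[1, 2) ∪ [7, 9) ∪ [13, 20) ∪ [22, 36) ∪ [44, 45) ∪ [47, 51) ∪ [52, 54)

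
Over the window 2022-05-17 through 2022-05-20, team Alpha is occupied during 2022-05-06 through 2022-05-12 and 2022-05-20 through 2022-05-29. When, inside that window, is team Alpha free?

The merged coverage is 2022-05-06 through 2022-05-12, 2022-05-20 through 2022-05-29.
Gaps within 2022-05-17 through 2022-05-20: 2022-05-17 through 2022-05-19.

2022-05-17 through 2022-05-19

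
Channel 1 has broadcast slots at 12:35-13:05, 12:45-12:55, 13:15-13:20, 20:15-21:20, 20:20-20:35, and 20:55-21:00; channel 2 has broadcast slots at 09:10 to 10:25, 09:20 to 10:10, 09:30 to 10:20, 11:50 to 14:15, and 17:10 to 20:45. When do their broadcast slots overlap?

12:35–13:05, 13:15–13:20, 20:15–20:45

A, merged: 12:35–13:05, 13:15–13:20, 20:15–21:20.
B, merged: 09:10–10:25, 11:50–14:15, 17:10–20:45.
12:35–13:05 meets the second set on 12:35–13:05.
13:15–13:20 meets the second set on 13:15–13:20.
20:15–21:20 meets the second set on 20:15–20:45.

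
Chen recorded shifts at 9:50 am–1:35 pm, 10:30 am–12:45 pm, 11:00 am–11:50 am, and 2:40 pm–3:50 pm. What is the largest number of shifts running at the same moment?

3

Walk the sorted start/end points keeping a running depth.
The depth first hits 3 at 11:00 am.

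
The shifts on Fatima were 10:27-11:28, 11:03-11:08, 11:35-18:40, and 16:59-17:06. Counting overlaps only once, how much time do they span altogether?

8 h 6 min

Merged: 10:27–11:28, 11:35–18:40.
Lengths: 1 h 1 min + 7 h 5 min = 8 h 6 min.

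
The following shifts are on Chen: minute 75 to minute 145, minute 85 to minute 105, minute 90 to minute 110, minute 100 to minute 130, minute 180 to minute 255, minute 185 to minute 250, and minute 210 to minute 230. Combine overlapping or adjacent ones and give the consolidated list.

minute 85 to minute 105 overlaps/touches minute 75 to minute 145 → extend to minute 75 to minute 145.
minute 90 to minute 110 overlaps/touches minute 75 to minute 145 → extend to minute 75 to minute 145.
minute 100 to minute 130 overlaps/touches minute 75 to minute 145 → extend to minute 75 to minute 145.
minute 180 to minute 255 is disjoint → start new block.
minute 185 to minute 250 overlaps/touches minute 180 to minute 255 → extend to minute 180 to minute 255.
minute 210 to minute 230 overlaps/touches minute 180 to minute 255 → extend to minute 180 to minute 255.

minute 75 to minute 145, minute 180 to minute 255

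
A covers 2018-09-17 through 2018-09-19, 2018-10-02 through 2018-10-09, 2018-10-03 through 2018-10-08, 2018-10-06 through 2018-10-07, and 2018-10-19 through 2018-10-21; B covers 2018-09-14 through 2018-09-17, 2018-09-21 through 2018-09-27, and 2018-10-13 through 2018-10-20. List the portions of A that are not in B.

First set merges to 2018-09-17 through 2018-09-19, 2018-10-02 through 2018-10-09, 2018-10-19 through 2018-10-21.
2018-09-17 through 2018-09-19 \ B = 2018-09-18 through 2018-09-19.
2018-10-02 through 2018-10-09: nothing removed.
2018-10-19 through 2018-10-21 \ B = 2018-10-21 through 2018-10-21.

2018-09-18 through 2018-09-19, 2018-10-02 through 2018-10-09, 2018-10-21 through 2018-10-21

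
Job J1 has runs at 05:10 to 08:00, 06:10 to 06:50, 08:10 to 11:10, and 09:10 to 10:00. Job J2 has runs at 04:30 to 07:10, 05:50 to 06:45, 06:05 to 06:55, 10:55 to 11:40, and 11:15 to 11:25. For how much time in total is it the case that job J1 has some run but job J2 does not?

3 h 35 min

Merge the first list: 05:10–08:00, 08:10–11:10.
Merge the second list: 04:30–07:10, 10:55–11:40.
A \ B = 07:10–08:00, 08:10–10:55.
Total: 50 min + 2 h 45 min = 3 h 35 min.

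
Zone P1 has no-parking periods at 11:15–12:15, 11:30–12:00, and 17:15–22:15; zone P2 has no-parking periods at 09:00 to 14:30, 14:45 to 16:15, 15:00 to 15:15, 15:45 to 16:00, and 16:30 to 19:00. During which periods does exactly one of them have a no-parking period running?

A, merged: 11:15-12:15, 17:15-22:15.
B, merged: 09:00-14:30, 14:45-16:15, 16:30-19:00.
A but not B: 19:00-22:15.
B but not A: 09:00-11:15, 12:15-14:30, 14:45-16:15, 16:30-17:15.
Combining gives A △ B.

09:00-11:15, 12:15-14:30, 14:45-16:15, 16:30-17:15, 19:00-22:15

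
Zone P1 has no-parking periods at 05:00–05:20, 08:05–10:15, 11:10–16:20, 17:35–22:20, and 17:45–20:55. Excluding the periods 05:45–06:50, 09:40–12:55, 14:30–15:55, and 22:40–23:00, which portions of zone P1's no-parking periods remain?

05:00–05:20, 08:05–09:40, 12:55–14:30, 15:55–16:20, 17:35–22:20

First set merges to 05:00–05:20, 08:05–10:15, 11:10–16:20, 17:35–22:20.
05:00–05:20: nothing removed.
08:05–10:15 \ B = 08:05–09:40.
11:10–16:20 \ B = 12:55–14:30, 15:55–16:20.
17:35–22:20: nothing removed.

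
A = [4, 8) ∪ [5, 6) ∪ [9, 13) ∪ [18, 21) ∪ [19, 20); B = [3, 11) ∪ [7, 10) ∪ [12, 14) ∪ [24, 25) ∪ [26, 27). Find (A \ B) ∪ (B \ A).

[3, 4) ∪ [8, 9) ∪ [11, 12) ∪ [13, 14) ∪ [18, 21) ∪ [24, 25) ∪ [26, 27)

Merge the first list: [4, 8), [9, 13), [18, 21).
Merge the second list: [3, 11), [12, 14), [24, 25), [26, 27).
A \ B = [11, 12), [18, 21).
B \ A = [3, 4), [8, 9), [13, 14), [24, 25), [26, 27).
Union of the two gives the symmetric difference.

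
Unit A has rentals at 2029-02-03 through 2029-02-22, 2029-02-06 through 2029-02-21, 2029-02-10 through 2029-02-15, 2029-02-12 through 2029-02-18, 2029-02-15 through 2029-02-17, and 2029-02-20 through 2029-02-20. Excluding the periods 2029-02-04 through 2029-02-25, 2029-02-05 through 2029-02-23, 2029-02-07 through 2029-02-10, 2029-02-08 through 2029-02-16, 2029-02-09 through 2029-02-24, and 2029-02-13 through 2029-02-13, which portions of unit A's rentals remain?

2029-02-03 through 2029-02-03

First set merges to 2029-02-03 through 2029-02-22.
Second set merges to 2029-02-04 through 2029-02-25.
2029-02-03 through 2029-02-22 \ B = 2029-02-03 through 2029-02-03.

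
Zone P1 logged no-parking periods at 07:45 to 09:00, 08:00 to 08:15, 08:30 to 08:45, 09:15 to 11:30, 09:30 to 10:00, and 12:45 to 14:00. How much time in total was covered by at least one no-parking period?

Merged: 07:45–09:00, 09:15–11:30, 12:45–14:00.
Lengths: 1 h 15 min + 2 h 15 min + 1 h 15 min = 4 h 45 min.

4 h 45 min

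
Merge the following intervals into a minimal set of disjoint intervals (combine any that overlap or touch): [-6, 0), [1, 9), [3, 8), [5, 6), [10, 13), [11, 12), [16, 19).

[-6, 0) ∪ [1, 9) ∪ [10, 13) ∪ [16, 19)

[1, 9) is disjoint → start new block.
[3, 8) overlaps/touches [1, 9) → extend to [1, 9).
[5, 6) overlaps/touches [1, 9) → extend to [1, 9).
[10, 13) is disjoint → start new block.
[11, 12) overlaps/touches [10, 13) → extend to [10, 13).
[16, 19) is disjoint → start new block.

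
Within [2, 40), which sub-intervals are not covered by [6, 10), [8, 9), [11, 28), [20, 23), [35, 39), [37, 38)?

[2, 6) ∪ [10, 11) ∪ [28, 35) ∪ [39, 40)

The merged coverage is [6, 10), [11, 28), [35, 39).
Complement within [2, 40): [2, 6), [10, 11), [28, 35), [39, 40).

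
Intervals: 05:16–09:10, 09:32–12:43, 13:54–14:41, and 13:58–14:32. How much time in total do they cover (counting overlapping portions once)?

7 h 52 min

Merged: 05:16–09:10, 09:32–12:43, 13:54–14:41.
Lengths: 3 h 54 min + 3 h 11 min + 47 min = 7 h 52 min.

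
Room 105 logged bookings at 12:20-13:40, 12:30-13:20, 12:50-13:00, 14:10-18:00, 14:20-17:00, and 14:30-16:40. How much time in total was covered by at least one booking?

Merged: 12:20–13:40, 14:10–18:00.
Lengths: 1 h 20 min + 3 h 50 min = 5 h 10 min.

5 h 10 min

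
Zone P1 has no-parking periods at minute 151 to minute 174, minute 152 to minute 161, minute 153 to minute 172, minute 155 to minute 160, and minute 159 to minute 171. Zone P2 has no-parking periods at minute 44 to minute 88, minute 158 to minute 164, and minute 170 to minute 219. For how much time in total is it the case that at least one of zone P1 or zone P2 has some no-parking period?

112 minutes

Merge the first list: minute 151 to minute 174.
A ∪ B = minute 44 to minute 88, minute 151 to minute 219.
Total: 44 minutes + 68 minutes = 112 minutes.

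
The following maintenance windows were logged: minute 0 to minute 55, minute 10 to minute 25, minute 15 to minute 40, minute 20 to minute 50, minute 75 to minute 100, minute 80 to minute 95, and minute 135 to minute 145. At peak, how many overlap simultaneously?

At minute 20, 4 of the intervals are simultaneously active.
No point has more.

4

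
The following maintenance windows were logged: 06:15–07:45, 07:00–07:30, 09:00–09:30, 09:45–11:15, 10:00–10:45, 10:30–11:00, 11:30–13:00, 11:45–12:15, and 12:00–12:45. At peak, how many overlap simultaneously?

3

Sweep endpoints in order; track running count of active intervals.
Peak of 3 reached at 10:30.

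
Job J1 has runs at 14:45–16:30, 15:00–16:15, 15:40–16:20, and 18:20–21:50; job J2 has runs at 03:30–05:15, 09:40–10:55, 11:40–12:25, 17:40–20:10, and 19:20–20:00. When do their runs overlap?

First set merges to 14:45-16:30, 18:20-21:50.
Second set merges to 03:30-05:15, 09:40-10:55, 11:40-12:25, 17:40-20:10.
14:45-16:30 falls entirely outside B.
18:20-21:50 overlaps B on 18:20-20:10.

18:20-20:10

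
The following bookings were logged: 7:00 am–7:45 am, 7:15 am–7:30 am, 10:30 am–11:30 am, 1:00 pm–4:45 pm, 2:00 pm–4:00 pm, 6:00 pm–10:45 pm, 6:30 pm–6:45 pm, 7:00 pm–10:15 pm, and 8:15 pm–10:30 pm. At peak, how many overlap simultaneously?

3

Sweep endpoints in order; track running count of active intervals.
Peak of 3 reached at 8:15 pm.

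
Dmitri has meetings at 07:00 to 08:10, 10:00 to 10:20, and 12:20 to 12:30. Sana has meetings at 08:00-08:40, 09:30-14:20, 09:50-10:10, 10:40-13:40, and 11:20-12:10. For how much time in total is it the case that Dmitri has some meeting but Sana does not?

1 h

Second set merges to 08:00–08:40, 09:30–14:20.
A \ B = 07:00–08:00.
Total: 1 h.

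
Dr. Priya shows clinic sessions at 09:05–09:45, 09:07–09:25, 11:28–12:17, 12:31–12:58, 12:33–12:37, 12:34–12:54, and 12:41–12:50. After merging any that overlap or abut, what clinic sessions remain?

09:07–09:25 overlaps/touches 09:05–09:45 → extend to 09:05–09:45.
11:28–12:17 is disjoint → start new block.
12:31–12:58 is disjoint → start new block.
12:33–12:37 overlaps/touches 12:31–12:58 → extend to 12:31–12:58.
12:34–12:54 overlaps/touches 12:31–12:58 → extend to 12:31–12:58.
12:41–12:50 overlaps/touches 12:31–12:58 → extend to 12:31–12:58.

09:05–09:45, 11:28–12:17, 12:31–12:58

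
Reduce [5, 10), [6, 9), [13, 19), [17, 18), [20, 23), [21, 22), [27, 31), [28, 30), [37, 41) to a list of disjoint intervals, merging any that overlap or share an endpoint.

[6, 9) overlaps/touches [5, 10) → extend to [5, 10).
[13, 19) is disjoint → start new block.
[17, 18) overlaps/touches [13, 19) → extend to [13, 19).
[20, 23) is disjoint → start new block.
[21, 22) overlaps/touches [20, 23) → extend to [20, 23).
[27, 31) is disjoint → start new block.
[28, 30) overlaps/touches [27, 31) → extend to [27, 31).
[37, 41) is disjoint → start new block.

[5, 10) ∪ [13, 19) ∪ [20, 23) ∪ [27, 31) ∪ [37, 41)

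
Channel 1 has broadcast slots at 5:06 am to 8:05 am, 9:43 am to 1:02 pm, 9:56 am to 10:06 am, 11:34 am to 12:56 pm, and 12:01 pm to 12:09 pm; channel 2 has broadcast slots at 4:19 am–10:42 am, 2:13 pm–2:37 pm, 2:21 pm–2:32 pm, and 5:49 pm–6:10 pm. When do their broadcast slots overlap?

First set merges to 5:06 am-8:05 am, 9:43 am-1:02 pm.
Second set merges to 4:19 am-10:42 am, 2:13 pm-2:37 pm, 5:49 pm-6:10 pm.
5:06 am-8:05 am overlaps B on 5:06 am-8:05 am.
9:43 am-1:02 pm overlaps B on 9:43 am-10:42 am.

5:06 am-8:05 am, 9:43 am-10:42 am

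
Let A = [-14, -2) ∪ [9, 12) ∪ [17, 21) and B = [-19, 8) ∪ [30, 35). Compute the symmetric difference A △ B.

Only in the first: [9, 12), [17, 21).
Only in the second: [-19, -14), [-2, 8), [30, 35).
Together these are the periods covered by exactly one.

[-19, -14) ∪ [-2, 8) ∪ [9, 12) ∪ [17, 21) ∪ [30, 35)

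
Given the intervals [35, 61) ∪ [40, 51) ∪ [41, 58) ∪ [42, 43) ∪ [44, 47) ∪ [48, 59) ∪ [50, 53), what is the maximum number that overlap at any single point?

Sweep endpoints in order; track running count of active intervals.
Peak of 5 reached at 50.

5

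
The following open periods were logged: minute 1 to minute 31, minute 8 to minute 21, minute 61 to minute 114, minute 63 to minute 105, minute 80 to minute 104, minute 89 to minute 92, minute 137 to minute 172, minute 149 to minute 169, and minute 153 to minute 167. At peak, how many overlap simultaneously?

4

Walk the sorted start/end points keeping a running depth.
The depth first hits 4 at minute 89.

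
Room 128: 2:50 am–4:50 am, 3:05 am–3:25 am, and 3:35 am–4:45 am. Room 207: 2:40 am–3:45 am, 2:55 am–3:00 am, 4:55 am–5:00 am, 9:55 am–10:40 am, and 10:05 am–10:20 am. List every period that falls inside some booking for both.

2:50 am–3:45 am

First set merges to 2:50 am–4:50 am.
Second set merges to 2:40 am–3:45 am, 4:55 am–5:00 am, 9:55 am–10:40 am.
2:50 am–4:50 am ∩ B → 2:50 am–3:45 am.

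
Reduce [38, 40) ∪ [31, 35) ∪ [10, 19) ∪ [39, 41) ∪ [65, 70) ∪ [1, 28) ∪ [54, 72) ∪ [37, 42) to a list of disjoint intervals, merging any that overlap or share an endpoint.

Sort by start: [1, 28), [10, 19), [31, 35), [37, 42), [38, 40), [39, 41), [54, 72), [65, 70).
[10, 19) overlaps/touches [1, 28) → extend to [1, 28).
[31, 35) is disjoint → start new block.
[37, 42) is disjoint → start new block.
[38, 40) overlaps/touches [37, 42) → extend to [37, 42).
[39, 41) overlaps/touches [37, 42) → extend to [37, 42).
[54, 72) is disjoint → start new block.
[65, 70) overlaps/touches [54, 72) → extend to [54, 72).

[1, 28) ∪ [31, 35) ∪ [37, 42) ∪ [54, 72)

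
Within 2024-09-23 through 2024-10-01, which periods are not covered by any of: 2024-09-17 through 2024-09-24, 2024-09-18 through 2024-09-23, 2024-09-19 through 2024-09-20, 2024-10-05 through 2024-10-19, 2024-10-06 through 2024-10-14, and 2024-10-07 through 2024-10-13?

2024-09-25 through 2024-10-01

After merging, the occupied span is 2024-09-17 through 2024-09-24, 2024-10-05 through 2024-10-19.
Gaps within 2024-09-23 through 2024-10-01: 2024-09-25 through 2024-10-01.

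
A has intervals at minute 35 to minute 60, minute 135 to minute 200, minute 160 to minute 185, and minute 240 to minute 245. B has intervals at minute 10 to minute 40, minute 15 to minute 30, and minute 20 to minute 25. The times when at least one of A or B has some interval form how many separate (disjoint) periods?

3

First set merges to minute 35 to minute 60, minute 135 to minute 200, minute 240 to minute 245.
Second set merges to minute 10 to minute 40.
A ∪ B = minute 10 to minute 60, minute 135 to minute 200, minute 240 to minute 245.
That is 3 disjoint pieces.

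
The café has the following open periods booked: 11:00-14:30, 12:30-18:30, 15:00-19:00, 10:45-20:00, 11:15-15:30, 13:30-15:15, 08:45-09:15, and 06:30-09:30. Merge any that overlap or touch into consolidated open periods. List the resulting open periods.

Sort by start: 06:30-09:30, 08:45-09:15, 10:45-20:00, 11:00-14:30, 11:15-15:30, 12:30-18:30, 13:30-15:15, 15:00-19:00.
08:45-09:15 overlaps/touches 06:30-09:30 → extend to 06:30-09:30.
10:45-20:00 is disjoint → start new block.
11:00-14:30 overlaps/touches 10:45-20:00 → extend to 10:45-20:00.
11:15-15:30 overlaps/touches 10:45-20:00 → extend to 10:45-20:00.
12:30-18:30 overlaps/touches 10:45-20:00 → extend to 10:45-20:00.
13:30-15:15 overlaps/touches 10:45-20:00 → extend to 10:45-20:00.
15:00-19:00 overlaps/touches 10:45-20:00 → extend to 10:45-20:00.

06:30-09:30, 10:45-20:00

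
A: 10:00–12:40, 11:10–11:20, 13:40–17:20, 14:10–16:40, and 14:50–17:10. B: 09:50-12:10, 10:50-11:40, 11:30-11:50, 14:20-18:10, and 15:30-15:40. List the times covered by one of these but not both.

09:50–10:00, 12:10–12:40, 13:40–14:20, 17:20–18:10

First set merges to 10:00–12:40, 13:40–17:20.
Second set merges to 09:50–12:10, 14:20–18:10.
A \ B = 12:10–12:40, 13:40–14:20.
B \ A = 09:50–10:00, 17:20–18:10.
Union of the two gives the symmetric difference.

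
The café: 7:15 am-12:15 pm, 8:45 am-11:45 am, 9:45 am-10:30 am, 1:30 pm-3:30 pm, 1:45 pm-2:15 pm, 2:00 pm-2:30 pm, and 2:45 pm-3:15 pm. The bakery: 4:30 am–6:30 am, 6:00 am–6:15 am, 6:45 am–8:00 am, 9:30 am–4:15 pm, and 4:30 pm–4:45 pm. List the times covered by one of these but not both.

A, merged: 7:15 am–12:15 pm, 1:30 pm–3:30 pm.
B, merged: 4:30 am–6:30 am, 6:45 am–8:00 am, 9:30 am–4:15 pm, 4:30 pm–4:45 pm.
A \ B = 8:00 am–9:30 am.
B \ A = 4:30 am–6:30 am, 6:45 am–7:15 am, 12:15 pm–1:30 pm, 3:30 pm–4:15 pm, 4:30 pm–4:45 pm.
Union of the two gives the symmetric difference.

4:30 am–6:30 am, 6:45 am–7:15 am, 8:00 am–9:30 am, 12:15 pm–1:30 pm, 3:30 pm–4:15 pm, 4:30 pm–4:45 pm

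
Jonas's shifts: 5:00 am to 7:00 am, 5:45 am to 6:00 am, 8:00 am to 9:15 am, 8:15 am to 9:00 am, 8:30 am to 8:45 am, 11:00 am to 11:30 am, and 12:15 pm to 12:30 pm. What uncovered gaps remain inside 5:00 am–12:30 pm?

The merged coverage is 5:00 am–7:00 am, 8:00 am–9:15 am, 11:00 am–11:30 am, 12:15 pm–12:30 pm.
Gaps within 5:00 am–12:30 pm: 7:00 am–8:00 am, 9:15 am–11:00 am, 11:30 am–12:15 pm.

7:00 am–8:00 am, 9:15 am–11:00 am, 11:30 am–12:15 pm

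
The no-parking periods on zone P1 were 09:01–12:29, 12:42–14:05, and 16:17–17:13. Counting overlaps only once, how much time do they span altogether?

5 h 47 min

Merged: 09:01–12:29, 12:42–14:05, 16:17–17:13.
Lengths: 3 h 28 min + 1 h 23 min + 56 min = 5 h 47 min.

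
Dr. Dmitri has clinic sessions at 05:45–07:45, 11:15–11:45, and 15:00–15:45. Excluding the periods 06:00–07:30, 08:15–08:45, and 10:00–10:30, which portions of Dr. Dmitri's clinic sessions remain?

05:45–06:00, 07:30–07:45, 11:15–11:45, 15:00–15:45

05:45–07:45 \ B = 05:45–06:00, 07:30–07:45.
11:15–11:45: nothing removed.
15:00–15:45: nothing removed.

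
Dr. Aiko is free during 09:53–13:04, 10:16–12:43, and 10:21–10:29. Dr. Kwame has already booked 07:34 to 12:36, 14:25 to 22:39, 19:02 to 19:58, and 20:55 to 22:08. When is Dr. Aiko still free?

12:36–13:04

A, merged: 09:53–13:04.
B, merged: 07:34–12:36, 14:25–22:39.
09:53–13:04 minus B → 12:36–13:04.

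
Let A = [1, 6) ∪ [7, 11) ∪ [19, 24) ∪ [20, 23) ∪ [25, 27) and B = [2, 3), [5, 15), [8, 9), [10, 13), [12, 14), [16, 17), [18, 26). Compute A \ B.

Merge the first list: [1, 6), [7, 11), [19, 24), [25, 27).
Merge the second list: [2, 3), [5, 15), [16, 17), [18, 26).
[1, 6) with B removed leaves [1, 2), [3, 5).
[7, 11) lies entirely inside B → drops out.
[19, 24) lies entirely inside B → drops out.
[25, 27) with B removed leaves [26, 27).

[1, 2) ∪ [3, 5) ∪ [26, 27)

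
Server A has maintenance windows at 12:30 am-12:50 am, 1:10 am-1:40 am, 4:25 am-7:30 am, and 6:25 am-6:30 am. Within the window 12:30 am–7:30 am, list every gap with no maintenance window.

The merged coverage is 12:30 am-12:50 am, 1:10 am-1:40 am, 4:25 am-7:30 am.
Uncovered inside 12:30 am-7:30 am: 12:50 am-1:10 am, 1:40 am-4:25 am.

12:50 am-1:10 am, 1:40 am-4:25 am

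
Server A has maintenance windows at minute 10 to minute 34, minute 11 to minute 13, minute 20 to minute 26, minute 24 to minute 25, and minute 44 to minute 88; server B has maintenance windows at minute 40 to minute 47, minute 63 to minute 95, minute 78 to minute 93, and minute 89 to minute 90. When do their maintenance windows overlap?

First set merges to minute 10 to minute 34, minute 44 to minute 88.
Second set merges to minute 40 to minute 47, minute 63 to minute 95.
minute 10 to minute 34 falls entirely outside B.
minute 44 to minute 88 overlaps B on minute 44 to minute 47, minute 63 to minute 88.

minute 44 to minute 47, minute 63 to minute 88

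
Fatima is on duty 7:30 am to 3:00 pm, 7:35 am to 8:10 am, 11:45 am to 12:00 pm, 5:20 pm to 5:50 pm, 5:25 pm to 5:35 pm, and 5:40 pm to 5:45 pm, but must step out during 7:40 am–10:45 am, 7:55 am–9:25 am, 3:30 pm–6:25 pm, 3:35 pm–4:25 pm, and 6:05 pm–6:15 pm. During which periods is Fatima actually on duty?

A, merged: 7:30 am–3:00 pm, 5:20 pm–5:50 pm.
B, merged: 7:40 am–10:45 am, 3:30 pm–6:25 pm.
7:30 am–3:00 pm minus B → 7:30 am–7:40 am, 10:45 am–3:00 pm.
5:20 pm–5:50 pm: fully covered by B → removed.

7:30 am–7:40 am, 10:45 am–3:00 pm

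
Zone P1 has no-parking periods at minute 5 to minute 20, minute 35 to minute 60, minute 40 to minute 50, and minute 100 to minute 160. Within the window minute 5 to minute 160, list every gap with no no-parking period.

Covered (merged): minute 5 to minute 20, minute 35 to minute 60, minute 100 to minute 160.
Complement within minute 5 to minute 160: minute 20 to minute 35, minute 60 to minute 100.

minute 20 to minute 35, minute 60 to minute 100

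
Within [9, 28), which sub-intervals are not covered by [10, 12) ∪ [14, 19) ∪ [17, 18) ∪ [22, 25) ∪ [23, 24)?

[9, 10) ∪ [12, 14) ∪ [19, 22) ∪ [25, 28)

After merging, the occupied span is [10, 12), [14, 19), [22, 25).
Gaps within [9, 28): [9, 10), [12, 14), [19, 22), [25, 28).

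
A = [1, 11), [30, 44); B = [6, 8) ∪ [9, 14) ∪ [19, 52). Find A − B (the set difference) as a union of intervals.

[1, 6) ∪ [8, 9)

[1, 11) \ B = [1, 6), [8, 9).
[30, 44): entirely removed.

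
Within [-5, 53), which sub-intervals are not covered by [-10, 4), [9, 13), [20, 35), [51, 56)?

Covered (merged): [-10, 4), [9, 13), [20, 35), [51, 56).
Gaps within [-5, 53): [4, 9), [13, 20), [35, 51).

[4, 9) ∪ [13, 20) ∪ [35, 51)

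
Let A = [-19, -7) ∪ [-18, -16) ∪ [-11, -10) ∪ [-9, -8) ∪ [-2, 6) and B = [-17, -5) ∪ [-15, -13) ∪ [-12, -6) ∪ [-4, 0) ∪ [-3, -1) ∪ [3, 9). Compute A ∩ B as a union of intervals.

First set merges to [-19, -7), [-2, 6).
Second set merges to [-17, -5), [-4, 0), [3, 9).
[-19, -7) ∩ B → [-17, -7).
[-2, 6) ∩ B → [-2, 0), [3, 6).

[-17, -7) ∪ [-2, 0) ∪ [3, 6)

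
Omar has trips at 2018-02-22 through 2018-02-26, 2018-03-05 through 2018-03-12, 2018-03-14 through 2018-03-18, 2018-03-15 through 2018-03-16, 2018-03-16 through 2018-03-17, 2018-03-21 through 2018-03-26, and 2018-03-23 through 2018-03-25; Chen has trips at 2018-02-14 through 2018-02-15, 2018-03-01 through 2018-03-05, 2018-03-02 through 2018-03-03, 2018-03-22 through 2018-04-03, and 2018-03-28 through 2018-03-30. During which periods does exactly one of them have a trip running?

A, merged: 2018-02-22 through 2018-02-26, 2018-03-05 through 2018-03-12, 2018-03-14 through 2018-03-18, 2018-03-21 through 2018-03-26.
B, merged: 2018-02-14 through 2018-02-15, 2018-03-01 through 2018-03-05, 2018-03-22 through 2018-04-03.
Only in the first: 2018-02-22 through 2018-02-26, 2018-03-06 through 2018-03-12, 2018-03-14 through 2018-03-18, 2018-03-21 through 2018-03-21.
Only in the second: 2018-02-14 through 2018-02-15, 2018-03-01 through 2018-03-04, 2018-03-27 through 2018-04-03.
Together these are the periods covered by exactly one.

2018-02-14 through 2018-02-15, 2018-02-22 through 2018-02-26, 2018-03-01 through 2018-03-04, 2018-03-06 through 2018-03-12, 2018-03-14 through 2018-03-18, 2018-03-21 through 2018-03-21, 2018-03-27 through 2018-04-03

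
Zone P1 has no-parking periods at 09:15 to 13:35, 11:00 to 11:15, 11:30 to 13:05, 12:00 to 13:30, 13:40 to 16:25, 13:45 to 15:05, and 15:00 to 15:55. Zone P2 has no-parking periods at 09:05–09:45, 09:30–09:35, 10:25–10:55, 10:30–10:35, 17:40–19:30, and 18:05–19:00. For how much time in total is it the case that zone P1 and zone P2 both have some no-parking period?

1 h

A, merged: 09:15–13:35, 13:40–16:25.
B, merged: 09:05–09:45, 10:25–10:55, 17:40–19:30.
A ∩ B = 09:15–09:45, 10:25–10:55.
Total: 30 min + 30 min = 1 h.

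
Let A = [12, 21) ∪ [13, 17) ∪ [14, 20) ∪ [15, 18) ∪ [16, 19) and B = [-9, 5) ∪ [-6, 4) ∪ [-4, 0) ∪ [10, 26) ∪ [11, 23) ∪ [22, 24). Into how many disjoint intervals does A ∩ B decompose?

Merge the first list: [12, 21).
Merge the second list: [-9, 5), [10, 26).
A ∩ B = [12, 21).
That is 1 disjoint piece.

1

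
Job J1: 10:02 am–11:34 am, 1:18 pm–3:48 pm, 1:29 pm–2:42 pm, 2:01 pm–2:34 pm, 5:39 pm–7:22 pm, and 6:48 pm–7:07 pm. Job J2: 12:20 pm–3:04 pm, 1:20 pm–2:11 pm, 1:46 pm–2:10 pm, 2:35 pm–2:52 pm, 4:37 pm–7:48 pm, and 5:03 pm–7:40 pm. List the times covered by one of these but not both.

Merge the first list: 10:02 am-11:34 am, 1:18 pm-3:48 pm, 5:39 pm-7:22 pm.
Merge the second list: 12:20 pm-3:04 pm, 4:37 pm-7:48 pm.
A \ B = 10:02 am-11:34 am, 3:04 pm-3:48 pm.
B \ A = 12:20 pm-1:18 pm, 4:37 pm-5:39 pm, 7:22 pm-7:48 pm.
Union of the two gives the symmetric difference.

10:02 am-11:34 am, 12:20 pm-1:18 pm, 3:04 pm-3:48 pm, 4:37 pm-5:39 pm, 7:22 pm-7:48 pm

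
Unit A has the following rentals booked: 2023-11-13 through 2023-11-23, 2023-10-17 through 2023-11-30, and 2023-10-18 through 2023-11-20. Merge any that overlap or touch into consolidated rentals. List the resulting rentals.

Sort by start: 2023-10-17 through 2023-11-30, 2023-10-18 through 2023-11-20, 2023-11-13 through 2023-11-23.
2023-10-18 through 2023-11-20 overlaps/touches 2023-10-17 through 2023-11-30 → extend to 2023-10-17 through 2023-11-30.
2023-11-13 through 2023-11-23 overlaps/touches 2023-10-17 through 2023-11-30 → extend to 2023-10-17 through 2023-11-30.

2023-10-17 through 2023-11-30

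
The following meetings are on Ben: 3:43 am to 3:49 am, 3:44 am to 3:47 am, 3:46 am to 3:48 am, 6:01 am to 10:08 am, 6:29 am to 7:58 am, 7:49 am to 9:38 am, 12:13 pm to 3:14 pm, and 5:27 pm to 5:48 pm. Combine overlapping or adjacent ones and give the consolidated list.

3:43 am-3:49 am, 6:01 am-10:08 am, 12:13 pm-3:14 pm, 5:27 pm-5:48 pm

3:44 am-3:47 am overlaps/touches 3:43 am-3:49 am → extend to 3:43 am-3:49 am.
3:46 am-3:48 am overlaps/touches 3:43 am-3:49 am → extend to 3:43 am-3:49 am.
6:01 am-10:08 am is disjoint → start new block.
6:29 am-7:58 am overlaps/touches 6:01 am-10:08 am → extend to 6:01 am-10:08 am.
7:49 am-9:38 am overlaps/touches 6:01 am-10:08 am → extend to 6:01 am-10:08 am.
12:13 pm-3:14 pm is disjoint → start new block.
5:27 pm-5:48 pm is disjoint → start new block.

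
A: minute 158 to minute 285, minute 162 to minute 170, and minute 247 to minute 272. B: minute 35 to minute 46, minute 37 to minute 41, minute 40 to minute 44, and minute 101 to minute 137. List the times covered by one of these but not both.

minute 35 to minute 46, minute 101 to minute 137, minute 158 to minute 285

First set merges to minute 158 to minute 285.
Second set merges to minute 35 to minute 46, minute 101 to minute 137.
A \ B = minute 158 to minute 285.
B \ A = minute 35 to minute 46, minute 101 to minute 137.
Union of the two gives the symmetric difference.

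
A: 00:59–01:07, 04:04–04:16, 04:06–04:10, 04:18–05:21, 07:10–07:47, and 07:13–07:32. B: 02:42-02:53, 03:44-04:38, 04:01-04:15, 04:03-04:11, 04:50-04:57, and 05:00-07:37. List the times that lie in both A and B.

First set merges to 00:59-01:07, 04:04-04:16, 04:18-05:21, 07:10-07:47.
Second set merges to 02:42-02:53, 03:44-04:38, 04:50-04:57, 05:00-07:37.
00:59-01:07: no overlap with the second set.
04:04-04:16 meets the second set on 04:04-04:16.
04:18-05:21 meets the second set on 04:18-04:38, 04:50-04:57, 05:00-05:21.
07:10-07:47 meets the second set on 07:10-07:37.

04:04-04:16, 04:18-04:38, 04:50-04:57, 05:00-05:21, 07:10-07:37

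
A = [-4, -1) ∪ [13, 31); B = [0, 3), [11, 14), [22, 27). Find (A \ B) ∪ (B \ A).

Only in the first: [-4, -1), [14, 22), [27, 31).
Only in the second: [0, 3), [11, 13).
Together these are the periods covered by exactly one.

[-4, -1) ∪ [0, 3) ∪ [11, 13) ∪ [14, 22) ∪ [27, 31)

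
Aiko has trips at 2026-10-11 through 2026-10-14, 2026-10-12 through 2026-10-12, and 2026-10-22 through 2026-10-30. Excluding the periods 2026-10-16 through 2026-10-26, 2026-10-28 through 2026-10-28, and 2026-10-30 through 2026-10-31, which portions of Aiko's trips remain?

2026-10-11 through 2026-10-14, 2026-10-27 through 2026-10-27, 2026-10-29 through 2026-10-29

Merge the first list: 2026-10-11 through 2026-10-14, 2026-10-22 through 2026-10-30.
2026-10-11 through 2026-10-14 is untouched.
2026-10-22 through 2026-10-30 with B removed leaves 2026-10-27 through 2026-10-27, 2026-10-29 through 2026-10-29.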